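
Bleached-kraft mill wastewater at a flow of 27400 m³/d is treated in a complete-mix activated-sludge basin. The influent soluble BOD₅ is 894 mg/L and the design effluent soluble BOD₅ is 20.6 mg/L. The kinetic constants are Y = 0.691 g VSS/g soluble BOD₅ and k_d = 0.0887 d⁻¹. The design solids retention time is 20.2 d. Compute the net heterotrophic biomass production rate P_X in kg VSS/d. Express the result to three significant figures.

P_X ≈ 5920 kg VSS/d

Correct the yield for decay: Y_obs = Y/(1 + k_d θ_c) = 0.691 / (1 + 0.0887 × 20.2) = 0.691 / 2.792 = 0.2475.
Q·(S₀ − S) = 27400 × (894 − 20.6) × 10⁻³ = 23931 kg/d removed.
Biomass produced: P_X = Y_obs·Q·ΔS = 0.2475 × 23931 ≈ 5923 kg VSS/d.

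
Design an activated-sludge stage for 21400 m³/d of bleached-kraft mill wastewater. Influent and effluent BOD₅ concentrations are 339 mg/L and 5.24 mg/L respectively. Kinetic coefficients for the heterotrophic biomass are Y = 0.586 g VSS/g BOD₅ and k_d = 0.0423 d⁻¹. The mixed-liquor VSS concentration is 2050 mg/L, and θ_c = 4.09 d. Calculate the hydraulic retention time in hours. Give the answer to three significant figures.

τ ≈ 7.98 h

From the SRT design equation V = Y Q (S₀−S) θ_c / [X (1 + k_d θ_c)] = 0.586 × 21400 × (339 − 5.24) × 4.09 / [2050 × (1 + 0.0423 × 4.09)] = 1.71×10^7 / 2405 = 7119 m³.
HRT = V/Q = 7119 m³ / 21400 m³·d⁻¹ = 0.3327 d × 24 = 7.984 h.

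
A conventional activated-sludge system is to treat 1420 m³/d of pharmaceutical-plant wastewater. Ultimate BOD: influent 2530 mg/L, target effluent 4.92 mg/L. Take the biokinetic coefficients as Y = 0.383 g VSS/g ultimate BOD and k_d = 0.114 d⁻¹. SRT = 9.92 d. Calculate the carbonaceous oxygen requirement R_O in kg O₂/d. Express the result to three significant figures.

Y_obs = Y / (1 + k_d θ_c) = 0.383 / (1 + 0.114 × 9.92) = 0.383 / 2.131 = 0.1797.
Q·(S₀ − S) = 1420 × (2530 − 4.92) × 10⁻³ = 3586 kg/d removed.
P_X = Y_obs·Q·(S₀ − S) = 0.1797 × 3586 = 644.5 kg VSS/d.
Carbonaceous O₂ demand = substrate oxidised − cell-mass equivalent = 3586 − 1.42 × 644.5 = 2670 kg O₂/d.

R_O ≈ 2670 kg O₂/d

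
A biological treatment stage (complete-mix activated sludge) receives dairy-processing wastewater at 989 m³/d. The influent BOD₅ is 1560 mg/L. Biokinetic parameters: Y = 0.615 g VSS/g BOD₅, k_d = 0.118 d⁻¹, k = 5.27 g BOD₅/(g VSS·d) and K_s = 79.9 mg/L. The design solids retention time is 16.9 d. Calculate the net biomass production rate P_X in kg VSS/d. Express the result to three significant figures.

P_X ≈ 316 kg VSS/d

For a completely mixed reactor with recycle the Lawrence–McCarty relation gives S = K_s·(1 + k_d·θ_c) / [θ_c·(Y·k − k_d) − 1] = 79.9 × (1 + 0.118 × 16.9) / [16.9 × (0.615 × 5.27 − 0.118) − 1] = 239.2 / 51.78 = 4.620 mg/L.
Y_obs = Y / (1 + k_d θ_c) = 0.615 / (1 + 0.118 × 16.9) = 0.615 / 2.994 = 0.2054.
Substrate removed = Q·(S₀ − S) = 989 m³/d × (1560 − 4.62) g/m³ = 1.54×10^6 g/d = 1538 kg/d.
Net biomass production P_X = Y_obs × Q·(S₀ − S) = 0.2054 × 1538 = 316.0 kg VSS/d.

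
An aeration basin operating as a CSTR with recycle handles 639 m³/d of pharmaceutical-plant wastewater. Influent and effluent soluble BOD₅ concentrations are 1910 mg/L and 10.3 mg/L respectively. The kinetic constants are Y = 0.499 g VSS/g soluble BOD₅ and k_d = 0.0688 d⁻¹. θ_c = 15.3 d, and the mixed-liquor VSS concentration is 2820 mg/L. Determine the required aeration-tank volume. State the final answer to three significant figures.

V ≈ 1600 m³

Rearranging the biomass balance for a CMAS with decay, V = Y·Q·ΔS·θ_c / [X·(1+k_d θ_c)] = 0.499 × 639 × (1910 − 10.3) × 15.3 / [2820 × (1 + 0.0688 × 15.3)] = 9.27×10^6 / 5788 = 1601 m³.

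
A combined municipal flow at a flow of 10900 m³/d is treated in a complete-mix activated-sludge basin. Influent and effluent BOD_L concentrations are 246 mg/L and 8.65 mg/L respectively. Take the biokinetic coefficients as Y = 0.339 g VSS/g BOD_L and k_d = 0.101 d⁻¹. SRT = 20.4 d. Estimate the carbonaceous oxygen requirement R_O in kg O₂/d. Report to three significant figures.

Correct the yield for decay: Y_obs = Y/(1 + k_d θ_c) = 0.339 / (1 + 0.101 × 20.4) = 0.339 / 3.060 = 0.1108.
Mass of BOD_L removed per day: Q(S₀ − S) = 10900 × 237.3 g/m³ = 2587 kg/d.
Biomass synthesised: P_X = Y_obs × 2587 = 286.6 kg VSS/d.
R_O = Q·(S₀ − S) − 1.42·P_X = 2587 − 1.42 × 286.6 = 2180 kg O₂/d.

R_O ≈ 2180 kg O₂/d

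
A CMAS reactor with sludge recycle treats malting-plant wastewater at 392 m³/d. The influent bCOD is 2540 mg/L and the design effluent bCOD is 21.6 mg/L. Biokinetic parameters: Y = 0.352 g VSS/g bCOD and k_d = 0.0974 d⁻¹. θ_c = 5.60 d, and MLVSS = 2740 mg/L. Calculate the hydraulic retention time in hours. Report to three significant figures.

τ ≈ 28.1 h

From the SRT design equation V = Y Q (S₀−S) θ_c / [X (1 + k_d θ_c)] = 0.352 × 392 × (2540 − 21.6) × 5.60 / [2740 × (1 + 0.0974 × 5.60)] = 1.95×10^6 / 4235 = 459.6 m³.
HRT = V/Q = 459.6 m³ / 392 m³·d⁻¹ = 1.172 d × 24 = 28.14 h.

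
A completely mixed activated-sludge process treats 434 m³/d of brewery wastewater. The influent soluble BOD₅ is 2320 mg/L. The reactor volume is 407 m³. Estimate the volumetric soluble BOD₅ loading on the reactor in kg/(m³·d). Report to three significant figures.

L_v ≈ 2.47 kg soluble BOD₅/(m³·d)

Volumetric loading L_v = Q·S₀ / V = 434 × 2320 g/m³ / 407.0 m³ = 2474 g/(m³·d) = 2.474 kg soluble BOD₅/(m³·d).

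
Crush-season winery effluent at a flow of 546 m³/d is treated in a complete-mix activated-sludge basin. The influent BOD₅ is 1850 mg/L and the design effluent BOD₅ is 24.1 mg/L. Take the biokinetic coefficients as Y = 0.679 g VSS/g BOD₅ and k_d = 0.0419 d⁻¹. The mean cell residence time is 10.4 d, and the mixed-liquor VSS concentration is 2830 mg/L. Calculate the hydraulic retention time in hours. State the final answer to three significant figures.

From the SRT design equation V = Y Q (S₀−S) θ_c / [X (1 + k_d θ_c)] = 0.679 × 546 × (1850 − 24.1) × 10.4 / [2830 × (1 + 0.0419 × 10.4)] = 7.04×10^6 / 4063 = 1733 m³.
HRT = V/Q = 1733 m³ / 546 m³·d⁻¹ = 3.173 d × 24 = 76.16 h.

τ ≈ 76.2 h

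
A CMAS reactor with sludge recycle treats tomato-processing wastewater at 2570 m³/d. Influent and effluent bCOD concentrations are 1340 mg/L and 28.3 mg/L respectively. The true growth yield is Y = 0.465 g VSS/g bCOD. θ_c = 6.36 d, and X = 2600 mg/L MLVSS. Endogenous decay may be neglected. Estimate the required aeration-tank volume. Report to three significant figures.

Biomass mass balance (decay neglected): V·X = Y·Q·(S₀ − S)·θ_c, so V = 0.465 × 2570 × (1340 − 28.3) × 6.36 / 2600 = 3834 m³.

V ≈ 3830 m³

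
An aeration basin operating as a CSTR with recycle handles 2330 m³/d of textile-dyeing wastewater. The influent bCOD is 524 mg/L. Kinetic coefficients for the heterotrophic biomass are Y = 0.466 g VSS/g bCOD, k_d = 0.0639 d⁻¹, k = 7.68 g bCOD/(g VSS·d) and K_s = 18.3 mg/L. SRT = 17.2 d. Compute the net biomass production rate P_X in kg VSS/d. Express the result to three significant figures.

P_X ≈ 271 kg VSS/d

For a completely mixed reactor with recycle the Lawrence–McCarty relation gives S = K_s·(1 + k_d·θ_c) / [θ_c·(Y·k − k_d) − 1] = 18.3 × (1 + 0.0639 × 17.2) / [17.2 × (0.466 × 7.68 − 0.0639) − 1] = 38.41 / 59.46 = 0.6461 mg/L.
Correct the yield for decay: Y_obs = Y/(1 + k_d θ_c) = 0.466 / (1 + 0.0639 × 17.2) = 0.466 / 2.099 = 0.2220.
Mass of bCOD removed per day: Q(S₀ − S) = 2330 × 523.4 g/m³ = 1219 kg/d.
Biomass produced: P_X = Y_obs·Q·ΔS = 0.2220 × 1219 ≈ 270.7 kg VSS/d.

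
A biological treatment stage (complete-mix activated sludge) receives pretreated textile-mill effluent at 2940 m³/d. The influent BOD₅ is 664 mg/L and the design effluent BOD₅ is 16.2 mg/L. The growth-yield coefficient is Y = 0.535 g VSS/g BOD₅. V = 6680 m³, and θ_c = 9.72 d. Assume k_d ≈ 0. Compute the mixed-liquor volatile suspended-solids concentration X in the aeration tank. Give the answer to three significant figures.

From V·X = Y·Q·(S₀ − S)·θ_c (decay neglected): X = 0.535 × 2940 × (664 − 16.2) × 9.72 / 6680 = 1483 mg/L.

X ≈ 1480 mg/L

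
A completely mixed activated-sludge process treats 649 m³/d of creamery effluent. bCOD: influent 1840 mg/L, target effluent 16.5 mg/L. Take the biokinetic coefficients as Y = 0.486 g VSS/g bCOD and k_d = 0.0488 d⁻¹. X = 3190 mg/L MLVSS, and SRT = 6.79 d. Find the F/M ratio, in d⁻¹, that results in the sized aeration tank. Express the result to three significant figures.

Steady-state biomass mass balance: V·X·(1 + k_d·θ_c) = Y·Q·(S₀ − S)·θ_c, so V = 0.486 × 649 × (1840 − 16.5) × 6.79 / [3190 × (1 + 0.0488 × 6.79)] = 3.91×10^6 / 4247 = 919.5 m³.
F/M = Q·S₀ / (V·X) = 649 × 1840 / (919.5 × 3190) = 0.4071 g bCOD·(g VSS·d)⁻¹.

F/M ≈ 0.407 d⁻¹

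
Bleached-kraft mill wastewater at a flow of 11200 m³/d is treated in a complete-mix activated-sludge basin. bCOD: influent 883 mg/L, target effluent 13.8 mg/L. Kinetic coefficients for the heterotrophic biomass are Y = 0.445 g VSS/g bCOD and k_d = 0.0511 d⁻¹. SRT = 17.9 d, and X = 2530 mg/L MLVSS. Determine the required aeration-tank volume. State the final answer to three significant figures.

V ≈ 16000 m³

From the SRT design equation V = Y Q (S₀−S) θ_c / [X (1 + k_d θ_c)] = 0.445 × 11200 × (883 − 13.8) × 17.9 / [2530 × (1 + 0.0511 × 17.9)] = 7.75×10^7 / 4844 = 16008 m³.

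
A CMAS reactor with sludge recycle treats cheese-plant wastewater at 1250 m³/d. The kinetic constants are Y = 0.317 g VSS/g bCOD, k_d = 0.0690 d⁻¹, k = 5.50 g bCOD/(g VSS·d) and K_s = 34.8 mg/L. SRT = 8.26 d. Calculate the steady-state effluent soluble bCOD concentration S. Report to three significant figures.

For a completely mixed reactor with recycle the Lawrence–McCarty relation gives S = K_s·(1 + k_d·θ_c) / [θ_c·(Y·k − k_d) − 1] = 34.8 × (1 + 0.0690 × 8.26) / [8.26 × (0.317 × 5.50 − 0.0690) − 1] = 54.63 / 12.83 = 4.258 mg/L.

S ≈ 4.26 mg/L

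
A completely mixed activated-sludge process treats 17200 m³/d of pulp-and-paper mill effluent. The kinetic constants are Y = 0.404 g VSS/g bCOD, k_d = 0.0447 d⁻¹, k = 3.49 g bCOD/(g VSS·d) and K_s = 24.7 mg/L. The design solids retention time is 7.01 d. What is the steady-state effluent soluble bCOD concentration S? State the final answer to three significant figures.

S ≈ 3.79 mg/L

From the Monod/SRT balance for a CMAS, S = K_s·(1+k_d θ_c)/[θ_c·(Y k − k_d) − 1] = 24.7 × (1 + 0.0447 × 7.01) / [7.01 × (0.404 × 3.49 − 0.0447) − 1] = 32.44 / 8.570 = 3.785 mg/L.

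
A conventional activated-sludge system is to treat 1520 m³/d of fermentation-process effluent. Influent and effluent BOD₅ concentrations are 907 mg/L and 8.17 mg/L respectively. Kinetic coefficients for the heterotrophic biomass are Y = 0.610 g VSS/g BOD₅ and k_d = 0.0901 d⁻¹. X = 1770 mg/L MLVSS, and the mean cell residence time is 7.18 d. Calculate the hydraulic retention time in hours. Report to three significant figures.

From the SRT design equation V = Y Q (S₀−S) θ_c / [X (1 + k_d θ_c)] = 0.610 × 1520 × (907 − 8.17) × 7.18 / [1770 × (1 + 0.0901 × 7.18)] = 5.98×10^6 / 2915 = 2053 m³.
Hydraulic retention time τ = V/Q = 2053 / 1520 = 1.350 d = 32.41 h.

τ ≈ 32.4 h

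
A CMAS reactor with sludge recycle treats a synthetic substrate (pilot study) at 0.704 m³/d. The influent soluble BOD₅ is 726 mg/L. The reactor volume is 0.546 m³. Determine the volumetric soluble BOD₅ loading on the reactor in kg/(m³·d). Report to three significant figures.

Applied soluble BOD₅ load per unit volume = Q·S₀/V = (0.704 × 726/1000)/0.5460 = 0.9361 kg soluble BOD₅·m⁻³·d⁻¹.

L_v ≈ 0.936 kg soluble BOD₅/(m³·d)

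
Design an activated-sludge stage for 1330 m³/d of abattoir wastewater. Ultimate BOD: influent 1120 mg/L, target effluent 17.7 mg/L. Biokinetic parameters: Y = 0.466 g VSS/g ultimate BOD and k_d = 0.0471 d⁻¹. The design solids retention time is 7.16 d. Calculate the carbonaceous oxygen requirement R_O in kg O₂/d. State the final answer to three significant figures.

R_O ≈ 741 kg O₂/d

The observed yield is Y_obs = Y/(1 + k_d·θ_c) = 0.466 / (1 + 0.0471 × 7.16) = 0.466 / 1.337 = 0.3485 g VSS per g ultimate BOD removed.
Mass of ultimate BOD removed per day: Q(S₀ − S) = 1330 × 1102 g/m³ = 1466 kg/d.
Net sludge production P_X = 0.3485 × 1466 = 510.9 kg VSS/d.
R_O = Q·ΔS − 1.42 P_X = 1466 − 725.5 = 740.6 kg O₂/d.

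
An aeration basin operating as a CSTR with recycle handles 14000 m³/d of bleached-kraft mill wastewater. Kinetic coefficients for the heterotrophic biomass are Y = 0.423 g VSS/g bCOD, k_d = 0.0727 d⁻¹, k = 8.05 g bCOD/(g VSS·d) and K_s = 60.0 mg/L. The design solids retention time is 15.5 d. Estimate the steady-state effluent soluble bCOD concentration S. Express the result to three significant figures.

For a completely mixed reactor with recycle the Lawrence–McCarty relation gives S = K_s·(1 + k_d·θ_c) / [θ_c·(Y·k − k_d) − 1] = 60.0 × (1 + 0.0727 × 15.5) / [15.5 × (0.423 × 8.05 − 0.0727) − 1] = 127.6 / 50.65 = 2.519 mg/L.

S ≈ 2.52 mg/L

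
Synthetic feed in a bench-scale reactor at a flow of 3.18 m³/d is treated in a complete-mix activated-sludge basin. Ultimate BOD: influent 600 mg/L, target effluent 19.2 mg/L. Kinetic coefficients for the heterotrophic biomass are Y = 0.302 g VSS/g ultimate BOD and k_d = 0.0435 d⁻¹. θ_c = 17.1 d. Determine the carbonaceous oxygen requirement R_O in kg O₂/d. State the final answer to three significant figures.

Observed yield with endogenous decay: Y_obs = Y / (1 + k_d·θ_c) = 0.302 / (1 + 0.0435 × 17.1) = 0.302 / 1.744 = 0.1732 g VSS/g ultimate BOD.
ΔS = 600 − 19.2 = 580.8 mg/L, so the substrate removal rate is 3.18 × 580.8/1000 = 1.847 kg ultimate BOD/d.
Net sludge production P_X = 0.1732 × 1.847 = 0.3199 kg VSS/d.
R_O = Q·ΔS − 1.42 P_X = 1.847 − 0.4542 = 1.393 kg O₂/d.

R_O ≈ 1.39 kg O₂/d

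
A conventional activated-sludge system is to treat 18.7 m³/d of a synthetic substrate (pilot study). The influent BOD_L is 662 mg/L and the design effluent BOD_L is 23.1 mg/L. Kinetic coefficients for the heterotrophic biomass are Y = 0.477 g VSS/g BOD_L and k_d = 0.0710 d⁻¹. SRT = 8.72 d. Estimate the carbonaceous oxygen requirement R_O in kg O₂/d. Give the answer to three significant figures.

The observed yield is Y_obs = Y/(1 + k_d·θ_c) = 0.477 / (1 + 0.0710 × 8.72) = 0.477 / 1.619 = 0.2946 g VSS per g BOD_L removed.
Mass of BOD_L removed per day: Q(S₀ − S) = 18.7 × 638.9 g/m³ = 11.95 kg/d.
P_X = Y_obs·Q·(S₀ − S) = 0.2946 × 11.95 = 3.520 kg VSS/d.
R_O = Q·ΔS − 1.42 P_X = 11.95 − 4.998 = 6.949 kg O₂/d.

R_O ≈ 6.95 kg O₂/d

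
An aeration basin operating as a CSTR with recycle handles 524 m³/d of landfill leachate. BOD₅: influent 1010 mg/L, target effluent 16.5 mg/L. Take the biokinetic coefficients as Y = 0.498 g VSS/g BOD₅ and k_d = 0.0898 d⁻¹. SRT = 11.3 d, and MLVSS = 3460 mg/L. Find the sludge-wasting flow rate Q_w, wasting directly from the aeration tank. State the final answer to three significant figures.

Q_w ≈ 37.2 m³/d

Steady-state biomass mass balance: V·X·(1 + k_d·θ_c) = Y·Q·(S₀ − S)·θ_c, so V = 0.498 × 524 × (1010 − 16.5) × 11.3 / [3460 × (1 + 0.0898 × 11.3)] = 2.93×10^6 / 6971 = 420.3 m³.
For wasting at MLVSS concentration, Q_w = V/θ_c = 420.3/11.3 = 37.19 m³/d.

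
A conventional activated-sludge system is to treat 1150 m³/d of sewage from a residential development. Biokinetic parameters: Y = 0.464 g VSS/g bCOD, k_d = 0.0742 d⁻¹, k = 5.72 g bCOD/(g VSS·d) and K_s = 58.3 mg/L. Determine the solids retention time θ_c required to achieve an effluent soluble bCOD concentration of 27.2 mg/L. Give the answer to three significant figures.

Specific growth rate at S = 27.2 mg/L: μ = YkS/(K_s+S) = 0.464·5.72·27.2/(58.3+27.2) = 0.8443 d⁻¹.
Then 1/θ_c = μ − k_d = 0.8443 − 0.0742 = 0.7701 d⁻¹, giving θ_c = 1.298 d.

θ_c ≈ 1.30 d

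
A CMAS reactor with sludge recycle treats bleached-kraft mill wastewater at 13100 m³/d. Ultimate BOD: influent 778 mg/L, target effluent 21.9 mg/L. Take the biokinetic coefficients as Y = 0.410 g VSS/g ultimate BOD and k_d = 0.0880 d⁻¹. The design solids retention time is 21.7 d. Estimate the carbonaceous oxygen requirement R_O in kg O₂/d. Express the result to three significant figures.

R_O ≈ 7920 kg O₂/d

Y_obs = Y / (1 + k_d θ_c) = 0.410 / (1 + 0.0880 × 21.7) = 0.410 / 2.910 = 0.1409.
Q·(S₀ − S) = 13100 × (778 − 21.9) × 10⁻³ = 9905 kg/d removed.
Net sludge production P_X = 0.1409 × 9905 = 1396 kg VSS/d.
R_O = Q·(S₀ − S) − 1.42·P_X = 9905 − 1.42 × 1396 = 7923 kg O₂/d.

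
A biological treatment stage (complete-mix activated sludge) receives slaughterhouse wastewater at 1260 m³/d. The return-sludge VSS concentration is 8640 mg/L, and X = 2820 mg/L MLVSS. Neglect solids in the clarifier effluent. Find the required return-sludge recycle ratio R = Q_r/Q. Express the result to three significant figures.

R ≈ 0.485

R = Q_r/Q = X/(X_r − X) = 2820 / (8640 − 2820) = 0.4845.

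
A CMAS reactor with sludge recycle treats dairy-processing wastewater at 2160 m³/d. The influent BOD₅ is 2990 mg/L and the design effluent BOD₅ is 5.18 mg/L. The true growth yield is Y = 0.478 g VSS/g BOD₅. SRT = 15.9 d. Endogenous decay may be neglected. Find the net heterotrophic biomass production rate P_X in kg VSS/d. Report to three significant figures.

P_X ≈ 3080 kg VSS/d

With endogenous decay neglected, the observed yield equals the true yield: Y_obs = Y = 0.478 g VSS/g BOD₅.
Mass of BOD₅ removed per day: Q(S₀ − S) = 2160 × 2985 g/m³ = 6447 kg/d.
Biomass produced: P_X = Y_obs·Q·ΔS = 0.4780 × 6447 ≈ 3082 kg VSS/d.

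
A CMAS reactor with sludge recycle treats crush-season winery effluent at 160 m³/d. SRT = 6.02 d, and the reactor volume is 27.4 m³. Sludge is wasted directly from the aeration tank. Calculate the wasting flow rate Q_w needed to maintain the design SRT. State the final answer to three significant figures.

With mixed-liquor wasting, θ_c = V/Q_w, so Q_w = V/θ_c = 27.40/6.02 = 4.551 m³/d.

Q_w ≈ 4.55 m³/d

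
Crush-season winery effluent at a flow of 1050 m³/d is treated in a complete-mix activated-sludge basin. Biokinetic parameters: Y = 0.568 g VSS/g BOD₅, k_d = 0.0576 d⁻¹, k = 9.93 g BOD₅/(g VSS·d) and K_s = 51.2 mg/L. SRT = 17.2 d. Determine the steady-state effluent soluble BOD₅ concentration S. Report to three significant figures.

From the Monod/SRT balance for a CMAS, S = K_s·(1+k_d θ_c)/[θ_c·(Y k − k_d) − 1] = 51.2 × (1 + 0.0576 × 17.2) / [17.2 × (0.568 × 9.93 − 0.0576) − 1] = 101.9 / 95.02 = 1.073 mg/L.

S ≈ 1.07 mg/L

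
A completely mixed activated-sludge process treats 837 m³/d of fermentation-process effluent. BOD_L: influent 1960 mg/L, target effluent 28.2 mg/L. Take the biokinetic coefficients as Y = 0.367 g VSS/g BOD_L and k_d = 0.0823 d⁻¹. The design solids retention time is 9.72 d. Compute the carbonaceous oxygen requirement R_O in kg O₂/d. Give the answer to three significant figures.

R_O ≈ 1150 kg O₂/d

The observed yield is Y_obs = Y/(1 + k_d·θ_c) = 0.367 / (1 + 0.0823 × 9.72) = 0.367 / 1.800 = 0.2039 g VSS per g BOD_L removed.
Q·(S₀ − S) = 837 × (1960 − 28.2) × 10⁻³ = 1617 kg/d removed.
P_X = Y_obs·Q·(S₀ − S) = 0.2039 × 1617 = 329.7 kg VSS/d.
R_O = Q·(S₀ − S) − 1.42·P_X = 1617 − 1.42 × 329.7 = 1149 kg O₂/d.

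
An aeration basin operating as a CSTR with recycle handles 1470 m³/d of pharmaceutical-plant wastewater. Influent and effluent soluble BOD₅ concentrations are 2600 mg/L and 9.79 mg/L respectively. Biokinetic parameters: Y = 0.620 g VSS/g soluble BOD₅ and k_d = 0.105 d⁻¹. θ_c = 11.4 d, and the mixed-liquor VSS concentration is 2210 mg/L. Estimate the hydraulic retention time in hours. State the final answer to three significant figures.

τ ≈ 90.5 h

Steady-state biomass mass balance: V·X·(1 + k_d·θ_c) = Y·Q·(S₀ − S)·θ_c, so V = 0.620 × 1470 × (2600 − 9.79) × 11.4 / [2210 × (1 + 0.105 × 11.4)] = 2.69×10^7 / 4855 = 5543 m³.
Hydraulic retention time τ = V/Q = 5543 / 1470 = 3.771 d = 90.49 h.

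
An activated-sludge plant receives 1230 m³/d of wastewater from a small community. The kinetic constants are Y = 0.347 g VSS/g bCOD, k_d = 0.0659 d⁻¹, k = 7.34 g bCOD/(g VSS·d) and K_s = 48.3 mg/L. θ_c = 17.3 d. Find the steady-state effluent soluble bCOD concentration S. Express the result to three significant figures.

S ≈ 2.47 mg/L

From the Monod/SRT balance for a CMAS, S = K_s·(1+k_d θ_c)/[θ_c·(Y k − k_d) − 1] = 48.3 × (1 + 0.0659 × 17.3) / [17.3 × (0.347 × 7.34 − 0.0659) − 1] = 103.4 / 41.92 = 2.466 mg/L.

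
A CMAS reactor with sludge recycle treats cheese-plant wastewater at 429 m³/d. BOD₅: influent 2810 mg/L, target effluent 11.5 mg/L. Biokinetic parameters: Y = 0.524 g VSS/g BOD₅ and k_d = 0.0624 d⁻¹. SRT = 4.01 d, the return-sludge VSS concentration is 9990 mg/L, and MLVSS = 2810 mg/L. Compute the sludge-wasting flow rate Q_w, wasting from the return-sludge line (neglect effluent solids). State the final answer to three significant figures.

Q_w ≈ 50.4 m³/d

Steady-state biomass mass balance: V·X·(1 + k_d·θ_c) = Y·Q·(S₀ − S)·θ_c, so V = 0.524 × 429 × (2810 − 11.5) × 4.01 / [2810 × (1 + 0.0624 × 4.01)] = 2.52×10^6 / 3513 = 718.1 m³.
Q_w = (V·X)/(θ_c X_r) = 718.1 × 2810 / (4.01 × 9990) = 50.37 m³/d.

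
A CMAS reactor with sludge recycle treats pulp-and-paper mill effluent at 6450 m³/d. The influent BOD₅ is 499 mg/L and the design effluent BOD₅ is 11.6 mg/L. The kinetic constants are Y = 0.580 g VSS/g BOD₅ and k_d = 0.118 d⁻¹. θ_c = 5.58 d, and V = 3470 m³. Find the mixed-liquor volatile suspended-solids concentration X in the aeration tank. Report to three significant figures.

X = Y·Q·ΔS·θ_c / [V·(1 + k_d θ_c)] = 0.580 × 6450 × (499 − 11.6) × 5.58 / [3470 × (1 + 0.118 × 5.58)] = 1768 mg/L.

X ≈ 1770 mg/L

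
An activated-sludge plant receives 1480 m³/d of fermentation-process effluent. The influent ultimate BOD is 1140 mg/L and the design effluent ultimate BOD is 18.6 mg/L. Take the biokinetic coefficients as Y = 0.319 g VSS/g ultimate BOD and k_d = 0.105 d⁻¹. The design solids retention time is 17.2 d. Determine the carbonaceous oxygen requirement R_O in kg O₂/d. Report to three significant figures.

R_O ≈ 1390 kg O₂/d

Observed yield with endogenous decay: Y_obs = Y / (1 + k_d·θ_c) = 0.319 / (1 + 0.105 × 17.2) = 0.319 / 2.806 = 0.1137 g VSS/g ultimate BOD.
Substrate removed = Q·(S₀ − S) = 1480 m³/d × (1140 − 18.6) g/m³ = 1.66×10^6 g/d = 1660 kg/d.
Biomass synthesised: P_X = Y_obs × 1660 = 188.7 kg VSS/d.
Carbonaceous O₂ demand = substrate oxidised − cell-mass equivalent = 1660 − 1.42 × 188.7 = 1392 kg O₂/d.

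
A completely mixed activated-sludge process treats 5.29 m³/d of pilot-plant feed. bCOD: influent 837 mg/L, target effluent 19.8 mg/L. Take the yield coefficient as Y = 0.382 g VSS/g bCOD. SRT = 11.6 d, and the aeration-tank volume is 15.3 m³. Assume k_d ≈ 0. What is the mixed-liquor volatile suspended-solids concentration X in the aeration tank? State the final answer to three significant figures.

X ≈ 1250 mg/L

From V·X = Y·Q·(S₀ − S)·θ_c (decay neglected): X = 0.382 × 5.29 × (837 − 19.8) × 11.6 / 15.3 = 1252 mg/L.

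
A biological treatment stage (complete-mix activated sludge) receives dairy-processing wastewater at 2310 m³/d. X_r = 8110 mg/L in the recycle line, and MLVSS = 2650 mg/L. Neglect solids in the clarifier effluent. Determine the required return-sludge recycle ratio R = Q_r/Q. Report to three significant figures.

R ≈ 0.485

Mass balance around the secondary clarifier (neglecting effluent solids): R = X / (X_r − X) = 2650 / (8110 − 2650) = 0.4853.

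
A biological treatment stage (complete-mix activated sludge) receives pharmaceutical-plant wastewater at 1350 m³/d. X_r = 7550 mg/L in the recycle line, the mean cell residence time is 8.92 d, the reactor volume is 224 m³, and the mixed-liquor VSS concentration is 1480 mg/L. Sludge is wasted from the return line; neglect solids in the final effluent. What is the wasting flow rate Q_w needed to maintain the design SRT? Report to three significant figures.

Q_w ≈ 4.92 m³/d

Q_w = (V·X)/(θ_c X_r) = 224.0 × 1480 / (8.92 × 7550) = 4.923 m³/d.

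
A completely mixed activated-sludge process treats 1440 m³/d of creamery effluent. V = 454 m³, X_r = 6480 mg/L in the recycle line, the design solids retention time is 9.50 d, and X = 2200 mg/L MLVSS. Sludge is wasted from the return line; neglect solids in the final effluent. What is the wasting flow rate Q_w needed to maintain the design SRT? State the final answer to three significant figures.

θ_c = V·X/(Q_w·X_r) when wasting from the recycle, so Q_w = V·X/(θ_c·X_r) = 454.0 × 2200 / (9.50 × 6480) = 16.22 m³/d.

Q_w ≈ 16.2 m³/d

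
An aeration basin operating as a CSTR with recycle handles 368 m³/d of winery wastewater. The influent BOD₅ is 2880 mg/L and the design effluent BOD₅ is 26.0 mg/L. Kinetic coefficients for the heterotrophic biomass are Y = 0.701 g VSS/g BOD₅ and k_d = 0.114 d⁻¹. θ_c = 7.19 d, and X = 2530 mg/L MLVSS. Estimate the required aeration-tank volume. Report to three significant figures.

V ≈ 1150 m³

From the SRT design equation V = Y Q (S₀−S) θ_c / [X (1 + k_d θ_c)] = 0.701 × 368 × (2880 − 26.0) × 7.19 / [2530 × (1 + 0.114 × 7.19)] = 5.29×10^6 / 4604 = 1150 m³.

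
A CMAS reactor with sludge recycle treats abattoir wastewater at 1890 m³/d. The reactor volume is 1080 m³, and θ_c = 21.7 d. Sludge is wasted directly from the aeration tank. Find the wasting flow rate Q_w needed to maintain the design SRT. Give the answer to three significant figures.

Q_w ≈ 49.8 m³/d

For wasting at MLVSS concentration, Q_w = V/θ_c = 1080/21.7 = 49.77 m³/d.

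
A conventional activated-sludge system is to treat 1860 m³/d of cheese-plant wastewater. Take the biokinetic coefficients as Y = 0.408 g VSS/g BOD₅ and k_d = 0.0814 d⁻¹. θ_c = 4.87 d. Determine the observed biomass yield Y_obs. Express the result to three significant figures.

Y_obs ≈ 0.292 g VSS/g BOD₅

Y_obs = Y / (1 + k_d θ_c) = 0.408 / (1 + 0.0814 × 4.87) = 0.408 / 1.396 = 0.2922.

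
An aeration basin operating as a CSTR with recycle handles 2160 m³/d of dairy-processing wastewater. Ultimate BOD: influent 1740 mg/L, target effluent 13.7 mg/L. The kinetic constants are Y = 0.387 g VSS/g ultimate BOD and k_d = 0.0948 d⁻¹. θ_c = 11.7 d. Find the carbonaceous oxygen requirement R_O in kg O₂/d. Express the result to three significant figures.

Correct the yield for decay: Y_obs = Y/(1 + k_d θ_c) = 0.387 / (1 + 0.0948 × 11.7) = 0.387 / 2.109 = 0.1835.
Q·(S₀ − S) = 2160 × (1740 − 13.7) × 10⁻³ = 3729 kg/d removed.
P_X = Y_obs·Q·(S₀ − S) = 0.1835 × 3729 = 684.2 kg VSS/d.
R_O = Q·ΔS − 1.42 P_X = 3729 − 971.5 = 2757 kg O₂/d.

R_O ≈ 2760 kg O₂/d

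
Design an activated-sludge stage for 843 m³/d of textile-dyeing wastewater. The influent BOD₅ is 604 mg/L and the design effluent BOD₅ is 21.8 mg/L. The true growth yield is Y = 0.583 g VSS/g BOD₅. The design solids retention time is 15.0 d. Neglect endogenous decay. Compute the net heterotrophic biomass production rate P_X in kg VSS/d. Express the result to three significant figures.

With endogenous decay neglected, the observed yield equals the true yield: Y_obs = Y = 0.583 g VSS/g BOD₅.
ΔS = 604 − 21.8 = 582.2 mg/L, so the substrate removal rate is 843 × 582.2/1000 = 490.8 kg BOD₅/d.
Net biomass production P_X = Y_obs × Q·(S₀ − S) = 0.5830 × 490.8 = 286.1 kg VSS/d.

P_X ≈ 286 kg VSS/d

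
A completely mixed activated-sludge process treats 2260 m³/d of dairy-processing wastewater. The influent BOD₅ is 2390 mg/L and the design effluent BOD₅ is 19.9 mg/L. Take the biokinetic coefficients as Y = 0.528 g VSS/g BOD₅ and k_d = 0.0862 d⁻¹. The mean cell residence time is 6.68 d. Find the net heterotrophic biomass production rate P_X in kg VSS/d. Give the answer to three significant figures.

Correct the yield for decay: Y_obs = Y/(1 + k_d θ_c) = 0.528 / (1 + 0.0862 × 6.68) = 0.528 / 1.576 = 0.3351.
ΔS = 2390 − 19.9 = 2370 mg/L, so the substrate removal rate is 2260 × 2370/1000 = 5356 kg BOD₅/d.
Net biomass production P_X = Y_obs × Q·(S₀ − S) = 0.3351 × 5356 = 1795 kg VSS/d.

P_X ≈ 1790 kg VSS/d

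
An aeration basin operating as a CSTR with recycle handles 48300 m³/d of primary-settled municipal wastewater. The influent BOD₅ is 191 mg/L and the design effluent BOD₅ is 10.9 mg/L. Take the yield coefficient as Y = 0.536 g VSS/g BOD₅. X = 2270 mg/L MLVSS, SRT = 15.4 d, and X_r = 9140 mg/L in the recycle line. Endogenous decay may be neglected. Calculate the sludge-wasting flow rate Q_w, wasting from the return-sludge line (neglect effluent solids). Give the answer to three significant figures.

Q_w ≈ 510 m³/d

Biomass mass balance (decay neglected): V·X = Y·Q·(S₀ − S)·θ_c, so V = 0.536 × 48300 × (191 − 10.9) × 15.4 / 2270 = 31632 m³.
θ_c = V·X/(Q_w·X_r) when wasting from the recycle, so Q_w = V·X/(θ_c·X_r) = 31632 × 2270 / (15.4 × 9140) = 510.1 m³/d.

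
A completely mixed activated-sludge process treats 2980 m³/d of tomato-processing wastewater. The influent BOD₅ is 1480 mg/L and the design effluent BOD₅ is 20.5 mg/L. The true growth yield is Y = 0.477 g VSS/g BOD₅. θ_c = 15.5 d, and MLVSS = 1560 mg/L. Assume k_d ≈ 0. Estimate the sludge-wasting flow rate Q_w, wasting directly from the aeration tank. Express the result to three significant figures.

Q_w ≈ 1330 m³/d

V·X = Y·Q·ΔS·θ_c gives V = 0.477 × 2980 × (1480 − 20.5) × 15.5 / 1560 = 20613 m³.
For wasting at MLVSS concentration, Q_w = V/θ_c = 20613/15.5 = 1330 m³/d.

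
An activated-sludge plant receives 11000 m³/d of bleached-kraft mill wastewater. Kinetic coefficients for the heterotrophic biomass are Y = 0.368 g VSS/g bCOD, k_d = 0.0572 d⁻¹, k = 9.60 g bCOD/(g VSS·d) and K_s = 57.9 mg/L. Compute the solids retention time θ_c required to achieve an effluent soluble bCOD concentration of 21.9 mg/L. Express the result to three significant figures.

At the target effluent, Y k S/(K_s+S) = 0.368×9.60×21.9/79.80 = 0.9695 d⁻¹.
1/θ_c = 0.9695 − 0.0572 = 0.9123 d⁻¹, so θ_c = 1.096 d.

θ_c ≈ 1.10 d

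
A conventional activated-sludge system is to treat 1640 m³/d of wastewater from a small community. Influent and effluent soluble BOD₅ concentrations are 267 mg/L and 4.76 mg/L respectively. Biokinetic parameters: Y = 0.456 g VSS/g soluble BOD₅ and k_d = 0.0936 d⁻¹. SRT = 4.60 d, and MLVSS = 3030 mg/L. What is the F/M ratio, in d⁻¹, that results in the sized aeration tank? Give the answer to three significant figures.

F/M ≈ 0.694 d⁻¹

Rearranging the biomass balance for a CMAS with decay, V = Y·Q·ΔS·θ_c / [X·(1+k_d θ_c)] = 0.456 × 1640 × (267 − 4.76) × 4.60 / [3030 × (1 + 0.0936 × 4.60)] = 9.02×10^5 / 4335 = 208.1 m³.
F/M = applied load / biomass = Q·S₀/(V·X) = 1640 × 267 / (208.1 × 3030) = 0.6944 d⁻¹.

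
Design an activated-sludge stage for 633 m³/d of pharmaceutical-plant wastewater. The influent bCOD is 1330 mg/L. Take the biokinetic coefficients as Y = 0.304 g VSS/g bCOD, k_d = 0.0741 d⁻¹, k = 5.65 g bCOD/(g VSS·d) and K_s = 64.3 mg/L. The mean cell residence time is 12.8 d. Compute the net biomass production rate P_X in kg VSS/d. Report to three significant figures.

P_X ≈ 131 kg VSS/d

For a completely mixed reactor with recycle the Lawrence–McCarty relation gives S = K_s·(1 + k_d·θ_c) / [θ_c·(Y·k − k_d) − 1] = 64.3 × (1 + 0.0741 × 12.8) / [12.8 × (0.304 × 5.65 − 0.0741) − 1] = 125.3 / 20.04 = 6.253 mg/L.
The observed yield is Y_obs = Y/(1 + k_d·θ_c) = 0.304 / (1 + 0.0741 × 12.8) = 0.304 / 1.948 = 0.1560 g VSS per g bCOD removed.
Substrate removed = Q·(S₀ − S) = 633 m³/d × (1330 − 6.25) g/m³ = 8.38×10^5 g/d = 837.9 kg/d.
So the net sludge growth is P_X = 0.1560 × 837.9 = 130.7 kg VSS/d.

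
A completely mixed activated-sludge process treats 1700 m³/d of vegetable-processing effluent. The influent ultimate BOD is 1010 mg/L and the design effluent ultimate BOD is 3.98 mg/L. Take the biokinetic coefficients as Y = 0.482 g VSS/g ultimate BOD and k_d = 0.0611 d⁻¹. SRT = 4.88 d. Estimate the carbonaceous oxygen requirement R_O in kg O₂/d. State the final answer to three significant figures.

Y_obs = Y / (1 + k_d θ_c) = 0.482 / (1 + 0.0611 × 4.88) = 0.482 / 1.298 = 0.3713.
Mass of ultimate BOD removed per day: Q(S₀ − S) = 1700 × 1006 g/m³ = 1710 kg/d.
Biomass synthesised: P_X = Y_obs × 1710 = 635.0 kg VSS/d.
R_O = Q·(S₀ − S) − 1.42·P_X = 1710 − 1.42 × 635.0 = 808.5 kg O₂/d.

R_O ≈ 809 kg O₂/d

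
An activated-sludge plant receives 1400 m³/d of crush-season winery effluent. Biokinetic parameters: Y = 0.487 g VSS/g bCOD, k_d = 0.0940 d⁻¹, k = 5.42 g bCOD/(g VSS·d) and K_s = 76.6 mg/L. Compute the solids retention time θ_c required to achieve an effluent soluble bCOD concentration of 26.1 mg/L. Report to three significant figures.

At the target effluent, Y k S/(K_s+S) = 0.487×5.42×26.1/102.7 = 0.6708 d⁻¹.
Then 1/θ_c = μ − k_d = 0.6708 − 0.0940 = 0.5768 d⁻¹, giving θ_c = 1.734 d.

θ_c ≈ 1.73 d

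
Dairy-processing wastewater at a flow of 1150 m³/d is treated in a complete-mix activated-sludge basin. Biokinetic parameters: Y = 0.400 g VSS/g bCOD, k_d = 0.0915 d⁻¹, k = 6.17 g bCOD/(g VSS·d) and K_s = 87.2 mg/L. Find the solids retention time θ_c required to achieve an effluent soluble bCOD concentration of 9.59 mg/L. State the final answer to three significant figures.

θ_c ≈ 6.53 d

Specific growth rate at S = 9.59 mg/L: μ = YkS/(K_s+S) = 0.400·6.17·9.59/(87.2+9.59) = 0.2445 d⁻¹.
1/θ_c = 0.2445 − 0.0915 = 0.1530 d⁻¹, so θ_c = 6.535 d.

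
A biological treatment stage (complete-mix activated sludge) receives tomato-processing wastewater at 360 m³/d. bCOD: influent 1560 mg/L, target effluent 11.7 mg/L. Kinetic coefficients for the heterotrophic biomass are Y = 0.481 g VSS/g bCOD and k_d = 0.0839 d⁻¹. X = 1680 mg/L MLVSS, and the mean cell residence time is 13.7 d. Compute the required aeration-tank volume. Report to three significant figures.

V ≈ 1020 m³

Steady-state biomass mass balance: V·X·(1 + k_d·θ_c) = Y·Q·(S₀ − S)·θ_c, so V = 0.481 × 360 × (1560 − 11.7) × 13.7 / [1680 × (1 + 0.0839 × 13.7)] = 3.67×10^6 / 3611 = 1017 m³.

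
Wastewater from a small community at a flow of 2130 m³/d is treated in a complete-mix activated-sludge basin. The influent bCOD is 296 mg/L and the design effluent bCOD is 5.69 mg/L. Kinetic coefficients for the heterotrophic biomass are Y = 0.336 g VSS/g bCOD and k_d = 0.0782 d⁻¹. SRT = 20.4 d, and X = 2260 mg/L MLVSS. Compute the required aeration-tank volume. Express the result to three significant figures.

V ≈ 723 m³

Steady-state biomass mass balance: V·X·(1 + k_d·θ_c) = Y·Q·(S₀ − S)·θ_c, so V = 0.336 × 2130 × (296 − 5.69) × 20.4 / [2260 × (1 + 0.0782 × 20.4)] = 4.24×10^6 / 5865 = 722.6 m³.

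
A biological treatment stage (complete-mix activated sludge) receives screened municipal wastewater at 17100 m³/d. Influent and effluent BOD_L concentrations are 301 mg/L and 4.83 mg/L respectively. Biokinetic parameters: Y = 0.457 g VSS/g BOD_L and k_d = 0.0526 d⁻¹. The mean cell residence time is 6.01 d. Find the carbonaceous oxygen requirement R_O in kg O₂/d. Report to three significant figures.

R_O ≈ 2570 kg O₂/d

Correct the yield for decay: Y_obs = Y/(1 + k_d θ_c) = 0.457 / (1 + 0.0526 × 6.01) = 0.457 / 1.316 = 0.3472.
Q·(S₀ − S) = 17100 × (301 − 4.83) × 10⁻³ = 5065 kg/d removed.
Net sludge production P_X = 0.3472 × 5065 = 1759 kg VSS/d.
Carbonaceous O₂ demand = substrate oxidised − cell-mass equivalent = 5065 − 1.42 × 1759 = 2567 kg O₂/d.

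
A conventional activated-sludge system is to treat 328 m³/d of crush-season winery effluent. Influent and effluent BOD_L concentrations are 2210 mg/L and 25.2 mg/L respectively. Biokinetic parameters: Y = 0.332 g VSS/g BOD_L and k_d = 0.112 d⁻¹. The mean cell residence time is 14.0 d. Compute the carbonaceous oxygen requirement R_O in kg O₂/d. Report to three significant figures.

The observed yield is Y_obs = Y/(1 + k_d·θ_c) = 0.332 / (1 + 0.112 × 14.0) = 0.332 / 2.568 = 0.1293 g VSS per g BOD_L removed.
Q·(S₀ − S) = 328 × (2210 − 25.2) × 10⁻³ = 716.6 kg/d removed.
Net sludge production P_X = 0.1293 × 716.6 = 92.65 kg VSS/d.
R_O = Q·(S₀ − S) − 1.42·P_X = 716.6 − 1.42 × 92.65 = 585.1 kg O₂/d.

R_O ≈ 585 kg O₂/d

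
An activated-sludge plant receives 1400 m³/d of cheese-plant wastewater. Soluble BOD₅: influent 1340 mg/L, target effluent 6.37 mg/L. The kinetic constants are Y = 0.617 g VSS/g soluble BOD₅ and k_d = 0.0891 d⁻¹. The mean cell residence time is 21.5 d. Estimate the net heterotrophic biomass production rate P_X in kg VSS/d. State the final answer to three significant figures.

P_X ≈ 395 kg VSS/d

Correct the yield for decay: Y_obs = Y/(1 + k_d θ_c) = 0.617 / (1 + 0.0891 × 21.5) = 0.617 / 2.916 = 0.2116.
Q·(S₀ − S) = 1400 × (1340 − 6.37) × 10⁻³ = 1867 kg/d removed.
Biomass produced: P_X = Y_obs·Q·ΔS = 0.2116 × 1867 ≈ 395.1 kg VSS/d.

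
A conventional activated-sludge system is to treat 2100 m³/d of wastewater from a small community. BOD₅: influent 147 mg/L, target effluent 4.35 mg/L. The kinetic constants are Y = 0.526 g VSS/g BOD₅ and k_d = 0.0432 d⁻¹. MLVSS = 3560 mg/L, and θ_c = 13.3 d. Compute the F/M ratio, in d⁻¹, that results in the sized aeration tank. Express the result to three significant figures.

Rearranging the biomass balance for a CMAS with decay, V = Y·Q·ΔS·θ_c / [X·(1+k_d θ_c)] = 0.526 × 2100 × (147 − 4.35) × 13.3 / [3560 × (1 + 0.0432 × 13.3)] = 2.1×10^6 / 5605 = 373.9 m³.
F/M = applied load / biomass = Q·S₀/(V·X) = 2100 × 147 / (373.9 × 3560) = 0.2319 d⁻¹.

F/M ≈ 0.232 d⁻¹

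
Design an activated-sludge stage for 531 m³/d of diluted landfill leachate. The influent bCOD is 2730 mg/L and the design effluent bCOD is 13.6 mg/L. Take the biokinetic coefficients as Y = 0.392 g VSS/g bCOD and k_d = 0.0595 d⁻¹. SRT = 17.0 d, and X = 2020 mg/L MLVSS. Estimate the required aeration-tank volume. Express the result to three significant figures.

Steady-state biomass mass balance: V·X·(1 + k_d·θ_c) = Y·Q·(S₀ − S)·θ_c, so V = 0.392 × 531 × (2730 − 13.6) × 17.0 / [2020 × (1 + 0.0595 × 17.0)] = 9.61×10^6 / 4063 = 2366 m³.

V ≈ 2370 m³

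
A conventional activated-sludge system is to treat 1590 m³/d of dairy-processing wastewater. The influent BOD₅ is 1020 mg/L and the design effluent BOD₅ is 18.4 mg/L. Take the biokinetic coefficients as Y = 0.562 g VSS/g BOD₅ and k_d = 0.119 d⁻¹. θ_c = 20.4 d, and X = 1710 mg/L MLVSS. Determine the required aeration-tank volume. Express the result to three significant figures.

V ≈ 3120 m³

From the SRT design equation V = Y Q (S₀−S) θ_c / [X (1 + k_d θ_c)] = 0.562 × 1590 × (1020 − 18.4) × 20.4 / [1710 × (1 + 0.119 × 20.4)] = 1.83×10^7 / 5861 = 3115 m³.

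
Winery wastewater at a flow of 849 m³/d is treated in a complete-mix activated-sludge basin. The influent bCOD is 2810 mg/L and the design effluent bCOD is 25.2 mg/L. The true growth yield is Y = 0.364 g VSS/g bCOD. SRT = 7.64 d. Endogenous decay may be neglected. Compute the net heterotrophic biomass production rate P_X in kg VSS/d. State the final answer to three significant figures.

No decay correction is needed, so Y_obs = Y = 0.364.
ΔS = 2810 − 25.2 = 2785 mg/L, so the substrate removal rate is 849 × 2785/1000 = 2364 kg bCOD/d.
Biomass produced: P_X = Y_obs·Q·ΔS = 0.3640 × 2364 ≈ 860.6 kg VSS/d.

P_X ≈ 861 kg VSS/d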